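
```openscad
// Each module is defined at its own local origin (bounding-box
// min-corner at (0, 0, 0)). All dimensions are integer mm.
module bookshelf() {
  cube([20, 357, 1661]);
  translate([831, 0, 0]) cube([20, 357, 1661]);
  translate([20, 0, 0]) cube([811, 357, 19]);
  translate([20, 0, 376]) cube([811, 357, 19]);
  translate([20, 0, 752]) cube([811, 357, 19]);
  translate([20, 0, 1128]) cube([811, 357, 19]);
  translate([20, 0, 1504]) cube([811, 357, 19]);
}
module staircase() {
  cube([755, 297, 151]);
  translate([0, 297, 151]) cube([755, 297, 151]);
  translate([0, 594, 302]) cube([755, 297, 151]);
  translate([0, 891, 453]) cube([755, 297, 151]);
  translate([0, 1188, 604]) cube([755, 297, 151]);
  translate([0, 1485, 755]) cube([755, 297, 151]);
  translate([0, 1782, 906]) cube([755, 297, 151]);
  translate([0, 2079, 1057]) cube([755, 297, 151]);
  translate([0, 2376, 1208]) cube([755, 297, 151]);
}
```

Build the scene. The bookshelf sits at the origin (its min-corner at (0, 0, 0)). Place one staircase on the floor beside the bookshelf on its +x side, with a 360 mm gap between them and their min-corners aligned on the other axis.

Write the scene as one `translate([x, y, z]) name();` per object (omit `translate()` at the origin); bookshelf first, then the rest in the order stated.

bookshelf();
translate([1211, 0, 0]) staircase();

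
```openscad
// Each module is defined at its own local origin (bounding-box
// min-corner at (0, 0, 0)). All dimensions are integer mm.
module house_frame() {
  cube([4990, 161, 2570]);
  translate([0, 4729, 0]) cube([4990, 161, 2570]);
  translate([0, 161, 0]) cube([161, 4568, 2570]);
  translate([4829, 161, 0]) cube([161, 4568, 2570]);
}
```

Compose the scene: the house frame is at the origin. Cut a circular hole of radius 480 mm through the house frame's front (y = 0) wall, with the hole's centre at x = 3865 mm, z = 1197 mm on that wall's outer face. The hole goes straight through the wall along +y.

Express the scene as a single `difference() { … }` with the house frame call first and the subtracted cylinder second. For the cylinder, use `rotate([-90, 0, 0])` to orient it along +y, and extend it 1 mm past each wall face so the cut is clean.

difference() {
  house_frame();
  translate([3865, -1, 1197]) rotate([-90, 0, 0]) cylinder(h = 163, r = 480);
}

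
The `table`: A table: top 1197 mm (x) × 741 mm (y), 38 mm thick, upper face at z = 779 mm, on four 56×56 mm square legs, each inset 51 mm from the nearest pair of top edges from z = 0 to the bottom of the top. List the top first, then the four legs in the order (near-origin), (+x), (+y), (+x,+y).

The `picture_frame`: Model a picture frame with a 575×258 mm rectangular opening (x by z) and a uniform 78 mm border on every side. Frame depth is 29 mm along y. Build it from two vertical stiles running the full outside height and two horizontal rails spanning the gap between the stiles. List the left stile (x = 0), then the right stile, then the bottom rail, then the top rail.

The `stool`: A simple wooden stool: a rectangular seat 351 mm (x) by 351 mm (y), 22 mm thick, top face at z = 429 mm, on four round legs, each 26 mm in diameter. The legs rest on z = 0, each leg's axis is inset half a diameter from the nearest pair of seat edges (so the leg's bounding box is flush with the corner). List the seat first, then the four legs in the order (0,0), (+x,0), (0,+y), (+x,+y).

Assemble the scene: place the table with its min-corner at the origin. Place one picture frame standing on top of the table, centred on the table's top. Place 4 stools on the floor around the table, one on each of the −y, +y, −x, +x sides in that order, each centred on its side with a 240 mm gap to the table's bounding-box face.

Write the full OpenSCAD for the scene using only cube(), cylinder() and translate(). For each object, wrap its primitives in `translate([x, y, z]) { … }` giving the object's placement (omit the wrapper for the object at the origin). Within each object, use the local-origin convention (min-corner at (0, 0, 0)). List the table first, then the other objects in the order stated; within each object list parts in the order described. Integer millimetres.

translate([0, 0, 741]) cube([1197, 741, 38]);
translate([51, 51, 0]) cube([56, 56, 741]);
translate([1090, 51, 0]) cube([56, 56, 741]);
translate([51, 634, 0]) cube([56, 56, 741]);
translate([1090, 634, 0]) cube([56, 56, 741]);
translate([233, 356, 779]) {
  cube([78, 29, 414]);
  translate([653, 0, 0]) cube([78, 29, 414]);
  translate([78, 0, 0]) cube([575, 29, 78]);
  translate([78, 0, 336]) cube([575, 29, 78]);
}
translate([423, -591, 0]) {
  translate([0, 0, 407]) cube([351, 351, 22]);
  translate([13, 13, 0]) cylinder(h = 407, r = 13);
  translate([338, 13, 0]) cylinder(h = 407, r = 13);
  translate([13, 338, 0]) cylinder(h = 407, r = 13);
  translate([338, 338, 0]) cylinder(h = 407, r = 13);
}
translate([423, 981, 0]) {
  translate([0, 0, 407]) cube([351, 351, 22]);
  translate([13, 13, 0]) cylinder(h = 407, r = 13);
  translate([338, 13, 0]) cylinder(h = 407, r = 13);
  translate([13, 338, 0]) cylinder(h = 407, r = 13);
  translate([338, 338, 0]) cylinder(h = 407, r = 13);
}
translate([-591, 195, 0]) {
  translate([0, 0, 407]) cube([351, 351, 22]);
  translate([13, 13, 0]) cylinder(h = 407, r = 13);
  translate([338, 13, 0]) cylinder(h = 407, r = 13);
  translate([13, 338, 0]) cylinder(h = 407, r = 13);
  translate([338, 338, 0]) cylinder(h = 407, r = 13);
}
translate([1437, 195, 0]) {
  translate([0, 0, 407]) cube([351, 351, 22]);
  translate([13, 13, 0]) cylinder(h = 407, r = 13);
  translate([338, 13, 0]) cylinder(h = 407, r = 13);
  translate([13, 338, 0]) cylinder(h = 407, r = 13);
  translate([338, 338, 0]) cylinder(h = 407, r = 13);
}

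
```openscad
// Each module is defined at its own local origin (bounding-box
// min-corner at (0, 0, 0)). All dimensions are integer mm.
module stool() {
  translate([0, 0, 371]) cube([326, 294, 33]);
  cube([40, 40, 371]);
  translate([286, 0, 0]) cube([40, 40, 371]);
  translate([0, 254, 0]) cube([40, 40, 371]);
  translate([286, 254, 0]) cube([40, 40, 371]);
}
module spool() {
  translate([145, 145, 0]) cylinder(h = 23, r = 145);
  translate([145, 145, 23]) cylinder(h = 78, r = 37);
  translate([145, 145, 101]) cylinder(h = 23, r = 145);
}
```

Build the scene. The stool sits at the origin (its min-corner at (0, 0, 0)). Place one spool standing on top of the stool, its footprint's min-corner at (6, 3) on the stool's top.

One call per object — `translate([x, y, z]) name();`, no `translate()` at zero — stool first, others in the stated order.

stool();
translate([6, 3, 404]) spool();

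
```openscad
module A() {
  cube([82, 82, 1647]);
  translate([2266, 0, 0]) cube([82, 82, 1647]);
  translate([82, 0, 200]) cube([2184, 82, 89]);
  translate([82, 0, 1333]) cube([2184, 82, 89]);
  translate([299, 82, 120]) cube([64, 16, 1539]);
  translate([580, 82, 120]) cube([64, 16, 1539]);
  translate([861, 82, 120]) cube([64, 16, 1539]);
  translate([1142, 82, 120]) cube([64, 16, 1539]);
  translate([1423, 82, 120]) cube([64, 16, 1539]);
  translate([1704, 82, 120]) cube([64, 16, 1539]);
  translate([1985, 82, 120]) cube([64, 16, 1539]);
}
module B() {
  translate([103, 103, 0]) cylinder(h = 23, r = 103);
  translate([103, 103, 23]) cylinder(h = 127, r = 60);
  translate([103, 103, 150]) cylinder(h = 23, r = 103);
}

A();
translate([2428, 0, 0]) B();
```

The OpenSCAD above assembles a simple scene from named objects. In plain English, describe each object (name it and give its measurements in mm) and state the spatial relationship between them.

A is a fence section. Two 82×82 mm posts, 1647 mm tall, stand on the floor with a clear span of 2184 mm between their inner faces. Two horizontal rails of 82×89 mm section span the gap between the posts with their undersides at z = 200 mm and z = 1333 mm, flush with the posts' −y face. 7 pickets, each 64 mm wide, 16 mm thick and 1539 mm tall, are fixed to the +y face of the rails with their bottoms at z = 120 mm, evenly spaced across the span with equal gaps (rounded down to the nearest mm) at the −x end and between each pair — any rounding remainder accumulates at the +x end.

B is a spool: two coaxial disc flanges of radius 103 mm and thickness 23 mm, joined by a core cylinder of radius 60 mm and height 127 mm. The lower flange rests on z = 0 and the three cylinders share a vertical axis.

The spool is on the floor beside the fence section on its +x side.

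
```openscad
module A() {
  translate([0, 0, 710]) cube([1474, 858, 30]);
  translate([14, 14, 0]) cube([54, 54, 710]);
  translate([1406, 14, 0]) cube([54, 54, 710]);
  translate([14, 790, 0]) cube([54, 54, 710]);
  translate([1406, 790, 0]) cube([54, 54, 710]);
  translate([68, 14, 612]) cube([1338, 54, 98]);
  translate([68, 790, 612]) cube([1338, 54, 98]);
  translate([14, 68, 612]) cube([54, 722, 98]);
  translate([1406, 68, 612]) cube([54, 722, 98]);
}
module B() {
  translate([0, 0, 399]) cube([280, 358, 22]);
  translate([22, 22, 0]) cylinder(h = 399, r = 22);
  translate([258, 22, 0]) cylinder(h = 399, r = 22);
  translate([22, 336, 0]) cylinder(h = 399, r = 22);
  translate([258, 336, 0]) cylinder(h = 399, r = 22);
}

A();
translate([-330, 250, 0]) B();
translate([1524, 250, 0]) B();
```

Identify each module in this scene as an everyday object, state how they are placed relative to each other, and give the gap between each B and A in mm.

Each stool's nearest face is 50 mm from the table's bounding box.

A is a table. B is a stool. Two stools sit around the table at the −x, +x sides. The gap between each stool and the table is 50 mm.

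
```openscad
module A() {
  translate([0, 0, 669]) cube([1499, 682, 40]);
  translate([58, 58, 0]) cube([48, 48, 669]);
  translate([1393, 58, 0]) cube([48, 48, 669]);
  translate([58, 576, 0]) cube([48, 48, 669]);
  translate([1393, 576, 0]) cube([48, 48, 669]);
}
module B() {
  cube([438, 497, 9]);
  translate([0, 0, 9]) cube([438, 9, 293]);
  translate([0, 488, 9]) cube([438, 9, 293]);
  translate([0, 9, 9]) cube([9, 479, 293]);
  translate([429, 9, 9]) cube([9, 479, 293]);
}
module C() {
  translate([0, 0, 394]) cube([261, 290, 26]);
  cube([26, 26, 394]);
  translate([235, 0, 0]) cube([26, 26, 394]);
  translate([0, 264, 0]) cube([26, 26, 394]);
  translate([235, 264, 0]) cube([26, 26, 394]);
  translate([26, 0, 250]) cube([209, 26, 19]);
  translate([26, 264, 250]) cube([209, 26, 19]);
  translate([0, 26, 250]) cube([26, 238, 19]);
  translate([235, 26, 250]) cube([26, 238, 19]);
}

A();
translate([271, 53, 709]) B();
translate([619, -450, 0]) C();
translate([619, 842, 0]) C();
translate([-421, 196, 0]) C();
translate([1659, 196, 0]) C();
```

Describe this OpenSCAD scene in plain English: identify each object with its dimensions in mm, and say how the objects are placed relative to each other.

A is a table: top 1499 mm (x) × 682 mm (y), 40 mm thick, upper face at z = 709 mm, on four 48×48 mm square legs, each inset 58 mm from the nearest pair of top edges, running from z = 0 to the bottom of the top.

B is an open storage box with external size 438×497×302 mm and wall thickness 9 mm (the base is also 9 mm thick). The base covers the whole footprint; the four walls stand on the base, with the y-facing walls full-width and the x-facing walls fitting between their inner faces.

C is a four-legged stool. The seat is a 261×290×26 mm slab whose top surface is at z = 420 mm; four square legs, each 26×26 mm in cross-section, run from the floor (z = 0) to the underside of the seat, each flush with a corner of the seat. Four stretchers, 26 mm wide and 19 mm tall, connect adjacent legs with their undersides at z = 250 mm, each running between the inner faces of the legs it joins and aligned with the legs' outer faces on the other axis.

The open box is on top of the table. Four stools sit around the table at the −y, +y, −x, +x sides.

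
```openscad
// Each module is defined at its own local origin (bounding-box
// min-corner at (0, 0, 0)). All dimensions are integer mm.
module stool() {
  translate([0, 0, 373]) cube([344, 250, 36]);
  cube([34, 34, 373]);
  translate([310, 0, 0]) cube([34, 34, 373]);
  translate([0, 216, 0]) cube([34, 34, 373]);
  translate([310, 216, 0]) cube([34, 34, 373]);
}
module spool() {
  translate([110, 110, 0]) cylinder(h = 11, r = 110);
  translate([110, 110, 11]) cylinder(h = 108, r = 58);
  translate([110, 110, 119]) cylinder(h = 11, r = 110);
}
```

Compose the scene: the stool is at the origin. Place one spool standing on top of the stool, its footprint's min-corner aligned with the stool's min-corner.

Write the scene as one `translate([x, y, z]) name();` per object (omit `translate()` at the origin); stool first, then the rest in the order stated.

stool();
translate([0, 0, 409]) spool();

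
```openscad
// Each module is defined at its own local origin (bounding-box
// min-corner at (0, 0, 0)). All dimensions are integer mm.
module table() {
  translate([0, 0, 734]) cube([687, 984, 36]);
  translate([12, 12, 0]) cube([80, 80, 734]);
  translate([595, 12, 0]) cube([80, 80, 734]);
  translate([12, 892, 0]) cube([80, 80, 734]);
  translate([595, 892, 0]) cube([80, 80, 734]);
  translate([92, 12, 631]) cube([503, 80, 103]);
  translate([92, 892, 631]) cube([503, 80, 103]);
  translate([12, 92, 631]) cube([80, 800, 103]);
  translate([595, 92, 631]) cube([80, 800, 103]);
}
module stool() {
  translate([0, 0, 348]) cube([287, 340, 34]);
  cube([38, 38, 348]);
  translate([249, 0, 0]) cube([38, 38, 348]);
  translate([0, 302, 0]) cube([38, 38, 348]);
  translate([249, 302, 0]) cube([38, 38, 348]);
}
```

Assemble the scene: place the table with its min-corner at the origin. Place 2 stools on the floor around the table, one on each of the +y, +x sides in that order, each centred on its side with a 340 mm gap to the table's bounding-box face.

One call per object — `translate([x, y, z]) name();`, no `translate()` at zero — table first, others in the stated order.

table();
translate([200, 1324, 0]) stool();
translate([1027, 322, 0]) stool();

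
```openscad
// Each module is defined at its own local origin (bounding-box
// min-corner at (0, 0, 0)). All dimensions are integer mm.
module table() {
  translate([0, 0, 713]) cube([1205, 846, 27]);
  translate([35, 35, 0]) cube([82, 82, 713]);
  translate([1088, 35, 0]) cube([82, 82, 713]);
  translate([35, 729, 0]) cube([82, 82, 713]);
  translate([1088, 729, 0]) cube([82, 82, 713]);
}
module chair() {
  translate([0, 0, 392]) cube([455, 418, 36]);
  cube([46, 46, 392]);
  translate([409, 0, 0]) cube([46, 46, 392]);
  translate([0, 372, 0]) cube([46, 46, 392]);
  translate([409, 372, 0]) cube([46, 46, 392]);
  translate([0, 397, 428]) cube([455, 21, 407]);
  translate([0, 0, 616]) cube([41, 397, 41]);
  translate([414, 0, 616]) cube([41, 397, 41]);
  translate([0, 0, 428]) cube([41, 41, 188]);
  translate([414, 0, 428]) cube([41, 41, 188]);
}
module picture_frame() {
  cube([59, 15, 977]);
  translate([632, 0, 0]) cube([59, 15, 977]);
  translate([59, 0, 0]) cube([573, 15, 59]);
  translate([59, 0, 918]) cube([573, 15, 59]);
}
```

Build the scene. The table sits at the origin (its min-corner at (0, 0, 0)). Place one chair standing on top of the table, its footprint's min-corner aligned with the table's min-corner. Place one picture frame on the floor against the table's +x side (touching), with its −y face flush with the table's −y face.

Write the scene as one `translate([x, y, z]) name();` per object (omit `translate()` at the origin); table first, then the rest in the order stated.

table();
translate([0, 0, 740]) chair();
translate([1205, 0, 0]) picture_frame();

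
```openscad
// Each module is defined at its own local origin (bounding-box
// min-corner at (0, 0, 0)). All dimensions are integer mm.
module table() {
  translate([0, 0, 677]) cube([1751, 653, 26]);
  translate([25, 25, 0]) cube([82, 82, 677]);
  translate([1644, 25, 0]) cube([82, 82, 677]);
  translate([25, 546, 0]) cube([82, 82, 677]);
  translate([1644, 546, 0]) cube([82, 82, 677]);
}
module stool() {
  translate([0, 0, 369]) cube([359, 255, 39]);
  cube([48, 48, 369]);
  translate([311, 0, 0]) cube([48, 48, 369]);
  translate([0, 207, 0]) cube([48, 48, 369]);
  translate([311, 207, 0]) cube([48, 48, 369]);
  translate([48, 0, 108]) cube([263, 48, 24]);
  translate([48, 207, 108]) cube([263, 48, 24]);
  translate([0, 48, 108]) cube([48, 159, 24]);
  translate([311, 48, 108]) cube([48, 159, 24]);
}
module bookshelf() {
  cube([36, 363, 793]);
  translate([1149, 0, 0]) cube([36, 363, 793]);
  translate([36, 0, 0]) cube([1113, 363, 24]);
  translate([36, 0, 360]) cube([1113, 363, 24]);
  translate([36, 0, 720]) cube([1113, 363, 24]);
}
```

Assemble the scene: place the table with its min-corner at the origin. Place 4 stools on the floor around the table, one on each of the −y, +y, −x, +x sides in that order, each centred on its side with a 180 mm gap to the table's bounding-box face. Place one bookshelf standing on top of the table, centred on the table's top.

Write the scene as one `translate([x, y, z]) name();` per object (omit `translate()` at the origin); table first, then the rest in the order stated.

table();
translate([696, -435, 0]) stool();
translate([696, 833, 0]) stool();
translate([-539, 199, 0]) stool();
translate([1931, 199, 0]) stool();
translate([283, 145, 703]) bookshelf();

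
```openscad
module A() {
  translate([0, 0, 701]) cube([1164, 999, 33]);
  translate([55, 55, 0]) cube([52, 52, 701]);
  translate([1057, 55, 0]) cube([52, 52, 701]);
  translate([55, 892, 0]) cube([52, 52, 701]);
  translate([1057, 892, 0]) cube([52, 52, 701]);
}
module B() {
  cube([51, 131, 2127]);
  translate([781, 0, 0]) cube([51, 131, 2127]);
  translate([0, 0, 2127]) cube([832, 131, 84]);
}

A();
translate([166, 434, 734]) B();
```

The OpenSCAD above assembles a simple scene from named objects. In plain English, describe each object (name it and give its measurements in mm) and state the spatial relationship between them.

A is a table with a 1164×999 mm rectangular top, 33 mm thick, top surface at z = 734 mm, supported by four 52×52 mm square legs, each inset 55 mm from the nearest pair of top edges, running from the floor.

B is a rectangular door frame: two vertical jambs of 51×131 mm section, 2127 mm tall, with a clear opening 730 mm wide between their inner faces. A header 84 mm tall and 131 mm deep lies on top of the jambs and spans the full outside width.

The door frame is on top of the table, centred.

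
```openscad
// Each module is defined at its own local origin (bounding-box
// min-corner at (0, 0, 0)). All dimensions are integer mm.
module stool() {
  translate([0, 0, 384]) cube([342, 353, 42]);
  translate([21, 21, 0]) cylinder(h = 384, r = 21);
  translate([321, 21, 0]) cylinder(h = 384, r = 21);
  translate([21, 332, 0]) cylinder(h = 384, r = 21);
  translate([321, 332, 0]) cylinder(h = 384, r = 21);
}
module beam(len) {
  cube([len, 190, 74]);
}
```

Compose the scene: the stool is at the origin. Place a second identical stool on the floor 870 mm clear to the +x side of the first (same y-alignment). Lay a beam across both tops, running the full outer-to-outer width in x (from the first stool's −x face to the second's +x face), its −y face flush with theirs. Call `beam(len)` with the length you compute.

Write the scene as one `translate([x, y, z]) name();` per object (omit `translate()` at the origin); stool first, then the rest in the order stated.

stool();
translate([1212, 0, 0]) stool();
translate([0, 0, 426]) beam(1554);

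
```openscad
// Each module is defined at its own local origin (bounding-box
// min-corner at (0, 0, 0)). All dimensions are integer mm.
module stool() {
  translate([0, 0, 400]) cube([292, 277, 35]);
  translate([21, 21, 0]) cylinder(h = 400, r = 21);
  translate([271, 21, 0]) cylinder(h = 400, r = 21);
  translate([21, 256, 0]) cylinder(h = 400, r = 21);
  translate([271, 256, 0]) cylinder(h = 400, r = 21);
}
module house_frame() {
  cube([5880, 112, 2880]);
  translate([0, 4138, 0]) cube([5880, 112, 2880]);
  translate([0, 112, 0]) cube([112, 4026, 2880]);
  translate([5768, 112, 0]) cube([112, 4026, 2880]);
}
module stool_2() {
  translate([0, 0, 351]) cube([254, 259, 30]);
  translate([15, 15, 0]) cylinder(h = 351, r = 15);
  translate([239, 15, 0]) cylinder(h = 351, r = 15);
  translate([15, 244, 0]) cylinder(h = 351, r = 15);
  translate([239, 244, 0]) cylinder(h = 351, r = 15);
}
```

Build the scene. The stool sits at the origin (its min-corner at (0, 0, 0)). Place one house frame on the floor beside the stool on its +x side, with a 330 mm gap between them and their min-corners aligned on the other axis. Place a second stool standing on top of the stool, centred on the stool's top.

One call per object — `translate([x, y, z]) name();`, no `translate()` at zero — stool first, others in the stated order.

stool();
translate([622, 0, 0]) house_frame();
translate([19, 9, 435]) stool_2();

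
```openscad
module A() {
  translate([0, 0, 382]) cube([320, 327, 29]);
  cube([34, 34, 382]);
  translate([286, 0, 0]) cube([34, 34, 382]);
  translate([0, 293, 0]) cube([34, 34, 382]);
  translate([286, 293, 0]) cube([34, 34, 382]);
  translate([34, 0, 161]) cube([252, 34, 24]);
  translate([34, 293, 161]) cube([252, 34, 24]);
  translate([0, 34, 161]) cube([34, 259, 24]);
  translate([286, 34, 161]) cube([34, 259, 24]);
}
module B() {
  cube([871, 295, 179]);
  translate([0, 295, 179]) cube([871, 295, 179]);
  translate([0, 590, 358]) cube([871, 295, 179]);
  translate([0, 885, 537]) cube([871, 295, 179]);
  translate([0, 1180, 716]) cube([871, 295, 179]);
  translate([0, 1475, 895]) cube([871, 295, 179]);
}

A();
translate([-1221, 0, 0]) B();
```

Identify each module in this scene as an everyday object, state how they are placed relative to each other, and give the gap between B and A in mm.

A is a stool. B is a staircase. The staircase is on the floor beside the stool on its −x side. The gap between the staircase and the stool is 350 mm.

The staircase's nearest face is 350 mm from the stool's −x face.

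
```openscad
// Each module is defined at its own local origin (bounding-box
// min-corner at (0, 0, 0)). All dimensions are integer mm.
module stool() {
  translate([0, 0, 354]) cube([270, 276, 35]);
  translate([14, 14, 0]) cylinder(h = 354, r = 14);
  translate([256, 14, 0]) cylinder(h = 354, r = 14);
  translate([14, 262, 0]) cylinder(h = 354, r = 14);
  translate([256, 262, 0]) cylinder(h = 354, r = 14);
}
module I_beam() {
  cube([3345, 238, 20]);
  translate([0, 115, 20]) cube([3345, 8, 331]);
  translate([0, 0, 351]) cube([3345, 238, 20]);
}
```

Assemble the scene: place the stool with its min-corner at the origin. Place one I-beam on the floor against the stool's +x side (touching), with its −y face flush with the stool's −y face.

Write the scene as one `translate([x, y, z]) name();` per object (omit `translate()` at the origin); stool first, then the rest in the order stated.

stool();
translate([270, 0, 0]) I_beam();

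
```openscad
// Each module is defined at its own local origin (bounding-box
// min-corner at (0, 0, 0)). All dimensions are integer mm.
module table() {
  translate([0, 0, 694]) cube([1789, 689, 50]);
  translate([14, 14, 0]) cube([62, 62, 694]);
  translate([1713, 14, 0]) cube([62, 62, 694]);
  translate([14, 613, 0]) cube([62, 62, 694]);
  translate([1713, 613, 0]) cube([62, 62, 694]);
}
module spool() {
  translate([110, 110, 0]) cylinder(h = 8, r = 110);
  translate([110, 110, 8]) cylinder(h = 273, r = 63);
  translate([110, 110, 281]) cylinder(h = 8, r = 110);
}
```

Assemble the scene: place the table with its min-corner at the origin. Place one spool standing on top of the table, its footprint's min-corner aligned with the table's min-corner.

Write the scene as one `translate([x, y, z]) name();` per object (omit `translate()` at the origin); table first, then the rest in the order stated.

table();
translate([0, 0, 744]) spool();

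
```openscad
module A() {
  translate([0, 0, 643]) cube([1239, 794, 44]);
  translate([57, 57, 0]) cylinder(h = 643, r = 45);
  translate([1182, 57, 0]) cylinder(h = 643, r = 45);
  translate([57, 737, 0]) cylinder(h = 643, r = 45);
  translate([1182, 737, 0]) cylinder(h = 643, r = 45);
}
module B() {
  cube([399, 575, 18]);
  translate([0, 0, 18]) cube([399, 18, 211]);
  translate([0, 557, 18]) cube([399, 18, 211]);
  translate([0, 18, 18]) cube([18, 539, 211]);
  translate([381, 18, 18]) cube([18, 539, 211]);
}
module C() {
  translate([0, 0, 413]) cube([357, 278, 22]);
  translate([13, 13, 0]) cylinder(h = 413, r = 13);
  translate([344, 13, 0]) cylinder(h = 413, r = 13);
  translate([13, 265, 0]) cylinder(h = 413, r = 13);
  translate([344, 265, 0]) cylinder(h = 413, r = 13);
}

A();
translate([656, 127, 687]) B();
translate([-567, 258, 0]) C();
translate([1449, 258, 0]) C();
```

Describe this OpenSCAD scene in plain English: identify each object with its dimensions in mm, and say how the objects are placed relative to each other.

A is a table: top 1239 mm (x) × 794 mm (y), 44 mm thick, upper face at z = 687 mm, on four round legs of 90 mm diameter, each leg's bounding box inset 12 mm from the nearest pair of top edges, running from z = 0 to the bottom of the top.

B is an open-topped rectangular box: outside dimensions 399×575×229 mm, with a uniform wall and base thickness of 18 mm. The base is a full 399×575 slab on the floor; four walls sit on top of the base. The front and back walls (the −y and +y sides) span the full width; the two side walls fit between them.

C is a simple wooden stool: a rectangular seat 357 mm (x) by 278 mm (y), 22 mm thick, top face at z = 435 mm, on four round legs, each 26 mm in diameter. The legs rest on z = 0, each leg's axis is inset half a diameter from the nearest pair of seat edges (so the leg's bounding box is flush with the corner).

The open box is on top of the table. Two stools sit around the table at the −x, +x sides.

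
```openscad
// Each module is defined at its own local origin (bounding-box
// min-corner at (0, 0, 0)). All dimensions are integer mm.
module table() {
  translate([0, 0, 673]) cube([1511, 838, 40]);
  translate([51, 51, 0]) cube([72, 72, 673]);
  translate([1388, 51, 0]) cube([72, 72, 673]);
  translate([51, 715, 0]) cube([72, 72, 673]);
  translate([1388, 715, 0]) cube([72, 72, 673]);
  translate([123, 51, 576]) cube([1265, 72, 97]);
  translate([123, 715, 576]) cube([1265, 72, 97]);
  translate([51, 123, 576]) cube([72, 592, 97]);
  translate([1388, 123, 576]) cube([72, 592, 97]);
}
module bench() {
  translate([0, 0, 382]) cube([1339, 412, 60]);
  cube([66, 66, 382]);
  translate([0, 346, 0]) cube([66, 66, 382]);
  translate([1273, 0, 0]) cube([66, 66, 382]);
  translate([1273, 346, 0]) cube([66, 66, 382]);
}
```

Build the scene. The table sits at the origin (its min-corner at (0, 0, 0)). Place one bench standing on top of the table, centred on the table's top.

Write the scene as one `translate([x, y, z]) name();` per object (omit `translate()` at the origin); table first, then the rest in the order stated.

table();
translate([86, 213, 713]) bench();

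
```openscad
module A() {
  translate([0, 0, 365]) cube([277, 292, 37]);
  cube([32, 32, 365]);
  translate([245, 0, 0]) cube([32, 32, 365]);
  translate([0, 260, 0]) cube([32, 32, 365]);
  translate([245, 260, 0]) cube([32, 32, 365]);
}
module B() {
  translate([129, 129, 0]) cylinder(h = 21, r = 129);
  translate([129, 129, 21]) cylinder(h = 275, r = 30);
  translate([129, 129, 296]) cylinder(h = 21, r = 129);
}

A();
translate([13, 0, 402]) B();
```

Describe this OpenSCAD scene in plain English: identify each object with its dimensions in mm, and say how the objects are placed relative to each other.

A is a four-legged stool. The seat is 277×292 mm, 37 mm thick, top at z = 402 mm. It stands on four square legs, each 32×32 mm in cross-section, from z = 0 to the seat underside, each flush with a corner of the seat.

B is a spool: two coaxial disc flanges of radius 129 mm and thickness 21 mm, joined by a core cylinder of radius 30 mm and height 275 mm. The lower flange rests on z = 0 and the three cylinders share a vertical axis.

The spool is on top of the stool.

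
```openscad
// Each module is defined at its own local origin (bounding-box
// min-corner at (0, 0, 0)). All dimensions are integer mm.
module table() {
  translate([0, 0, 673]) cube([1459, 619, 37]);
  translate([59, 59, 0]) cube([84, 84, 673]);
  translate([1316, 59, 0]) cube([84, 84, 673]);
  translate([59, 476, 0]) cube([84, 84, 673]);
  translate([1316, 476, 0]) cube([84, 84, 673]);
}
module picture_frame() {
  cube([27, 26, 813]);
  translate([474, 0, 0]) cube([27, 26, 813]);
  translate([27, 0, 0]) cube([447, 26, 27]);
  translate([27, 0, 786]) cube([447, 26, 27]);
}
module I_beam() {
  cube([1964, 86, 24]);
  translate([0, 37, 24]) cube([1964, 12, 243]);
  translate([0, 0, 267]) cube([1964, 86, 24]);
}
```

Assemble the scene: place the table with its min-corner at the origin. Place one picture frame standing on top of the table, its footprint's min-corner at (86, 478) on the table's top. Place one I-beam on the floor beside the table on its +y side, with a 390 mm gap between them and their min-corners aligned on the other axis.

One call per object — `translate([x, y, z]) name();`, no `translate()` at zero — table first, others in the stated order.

table();
translate([86, 478, 710]) picture_frame();
translate([0, 1009, 0]) I_beam();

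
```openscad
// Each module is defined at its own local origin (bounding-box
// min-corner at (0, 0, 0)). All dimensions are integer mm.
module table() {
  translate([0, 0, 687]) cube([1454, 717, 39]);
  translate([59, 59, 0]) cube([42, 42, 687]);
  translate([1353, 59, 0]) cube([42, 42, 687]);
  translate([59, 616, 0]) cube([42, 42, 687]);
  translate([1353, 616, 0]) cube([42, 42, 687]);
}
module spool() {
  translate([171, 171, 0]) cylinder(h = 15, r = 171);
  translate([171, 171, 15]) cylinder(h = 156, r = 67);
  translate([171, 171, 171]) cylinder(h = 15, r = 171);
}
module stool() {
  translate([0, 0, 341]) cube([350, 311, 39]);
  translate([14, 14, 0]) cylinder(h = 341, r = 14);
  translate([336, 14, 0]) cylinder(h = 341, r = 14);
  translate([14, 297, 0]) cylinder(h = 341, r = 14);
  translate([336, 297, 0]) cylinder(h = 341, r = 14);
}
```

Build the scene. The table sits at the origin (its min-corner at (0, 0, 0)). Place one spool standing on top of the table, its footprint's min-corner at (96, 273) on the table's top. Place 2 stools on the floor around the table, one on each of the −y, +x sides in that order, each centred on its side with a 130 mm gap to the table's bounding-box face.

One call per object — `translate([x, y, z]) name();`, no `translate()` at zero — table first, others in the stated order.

table();
translate([96, 273, 726]) spool();
translate([552, -441, 0]) stool();
translate([1584, 203, 0]) stool();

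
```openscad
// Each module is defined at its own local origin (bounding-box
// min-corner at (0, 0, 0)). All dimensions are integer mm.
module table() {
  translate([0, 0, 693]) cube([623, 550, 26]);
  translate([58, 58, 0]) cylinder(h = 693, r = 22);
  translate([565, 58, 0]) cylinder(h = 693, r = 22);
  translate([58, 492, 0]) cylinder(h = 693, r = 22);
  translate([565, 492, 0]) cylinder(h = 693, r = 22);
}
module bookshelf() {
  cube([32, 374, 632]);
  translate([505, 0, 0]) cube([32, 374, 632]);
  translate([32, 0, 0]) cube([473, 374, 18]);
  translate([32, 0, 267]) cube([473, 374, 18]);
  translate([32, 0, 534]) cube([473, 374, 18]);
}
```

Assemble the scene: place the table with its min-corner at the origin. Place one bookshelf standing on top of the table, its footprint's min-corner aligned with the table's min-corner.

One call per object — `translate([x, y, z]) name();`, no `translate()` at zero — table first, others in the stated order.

table();
translate([0, 0, 719]) bookshelf();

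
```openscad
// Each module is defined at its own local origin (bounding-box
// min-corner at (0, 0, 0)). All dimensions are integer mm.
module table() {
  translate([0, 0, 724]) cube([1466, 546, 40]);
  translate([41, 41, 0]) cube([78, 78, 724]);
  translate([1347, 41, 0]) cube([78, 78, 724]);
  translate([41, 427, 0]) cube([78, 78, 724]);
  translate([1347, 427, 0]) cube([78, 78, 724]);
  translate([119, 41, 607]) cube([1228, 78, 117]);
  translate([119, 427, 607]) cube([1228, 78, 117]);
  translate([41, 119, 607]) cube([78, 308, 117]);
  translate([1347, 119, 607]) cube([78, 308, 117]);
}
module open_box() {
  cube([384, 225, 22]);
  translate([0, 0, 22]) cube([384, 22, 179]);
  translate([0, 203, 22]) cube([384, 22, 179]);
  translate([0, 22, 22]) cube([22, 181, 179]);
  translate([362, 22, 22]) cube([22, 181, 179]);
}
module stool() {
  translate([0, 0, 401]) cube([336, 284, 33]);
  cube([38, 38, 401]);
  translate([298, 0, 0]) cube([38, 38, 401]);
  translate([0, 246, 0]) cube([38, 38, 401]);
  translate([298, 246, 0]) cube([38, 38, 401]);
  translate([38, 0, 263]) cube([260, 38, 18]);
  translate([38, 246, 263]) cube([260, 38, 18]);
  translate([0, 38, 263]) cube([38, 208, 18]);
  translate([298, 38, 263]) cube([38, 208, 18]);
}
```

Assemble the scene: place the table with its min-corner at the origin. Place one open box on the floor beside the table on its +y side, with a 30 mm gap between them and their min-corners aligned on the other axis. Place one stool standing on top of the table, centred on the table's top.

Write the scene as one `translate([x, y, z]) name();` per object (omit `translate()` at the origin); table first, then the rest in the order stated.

table();
translate([0, 576, 0]) open_box();
translate([565, 131, 764]) stool();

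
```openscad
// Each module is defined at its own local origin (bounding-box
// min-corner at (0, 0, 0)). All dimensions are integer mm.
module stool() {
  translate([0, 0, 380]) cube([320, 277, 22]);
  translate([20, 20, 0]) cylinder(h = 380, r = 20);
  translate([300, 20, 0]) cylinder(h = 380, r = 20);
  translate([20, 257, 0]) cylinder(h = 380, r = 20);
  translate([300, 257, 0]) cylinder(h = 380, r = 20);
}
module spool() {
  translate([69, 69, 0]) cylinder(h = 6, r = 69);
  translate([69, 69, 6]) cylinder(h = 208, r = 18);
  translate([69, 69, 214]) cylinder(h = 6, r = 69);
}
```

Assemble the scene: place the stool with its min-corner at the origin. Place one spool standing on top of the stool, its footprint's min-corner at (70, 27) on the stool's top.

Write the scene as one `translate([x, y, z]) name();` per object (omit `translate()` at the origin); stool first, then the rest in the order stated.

stool();
translate([70, 27, 402]) spool();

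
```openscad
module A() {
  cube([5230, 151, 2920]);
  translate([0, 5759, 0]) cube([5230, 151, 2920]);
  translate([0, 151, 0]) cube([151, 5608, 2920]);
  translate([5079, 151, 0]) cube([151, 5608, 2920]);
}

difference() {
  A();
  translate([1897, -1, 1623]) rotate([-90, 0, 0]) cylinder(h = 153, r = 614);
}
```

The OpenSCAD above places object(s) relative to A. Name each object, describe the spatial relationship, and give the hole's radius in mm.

A is a house frame. The house frame has a circular hole through its front wall. The hole's radius is 614 mm.

The subtracted cylinder has r = 614 mm.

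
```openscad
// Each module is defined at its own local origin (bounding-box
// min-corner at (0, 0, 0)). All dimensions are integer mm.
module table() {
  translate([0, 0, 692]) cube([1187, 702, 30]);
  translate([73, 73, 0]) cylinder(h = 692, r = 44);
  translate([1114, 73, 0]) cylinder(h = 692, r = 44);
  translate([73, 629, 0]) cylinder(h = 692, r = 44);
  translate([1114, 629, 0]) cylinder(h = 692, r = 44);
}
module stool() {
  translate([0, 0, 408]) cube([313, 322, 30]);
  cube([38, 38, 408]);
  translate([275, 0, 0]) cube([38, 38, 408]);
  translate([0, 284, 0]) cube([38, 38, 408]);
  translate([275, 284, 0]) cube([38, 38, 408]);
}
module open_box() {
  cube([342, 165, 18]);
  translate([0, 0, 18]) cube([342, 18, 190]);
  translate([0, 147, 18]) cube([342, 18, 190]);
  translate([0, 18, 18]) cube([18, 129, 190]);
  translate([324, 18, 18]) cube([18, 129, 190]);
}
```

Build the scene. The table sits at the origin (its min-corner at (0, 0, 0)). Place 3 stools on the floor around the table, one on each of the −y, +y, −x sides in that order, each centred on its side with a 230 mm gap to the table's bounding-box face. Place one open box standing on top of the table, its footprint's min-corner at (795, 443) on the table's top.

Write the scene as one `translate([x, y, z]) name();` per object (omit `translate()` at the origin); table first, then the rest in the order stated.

table();
translate([437, -552, 0]) stool();
translate([437, 932, 0]) stool();
translate([-543, 190, 0]) stool();
translate([795, 443, 722]) open_box();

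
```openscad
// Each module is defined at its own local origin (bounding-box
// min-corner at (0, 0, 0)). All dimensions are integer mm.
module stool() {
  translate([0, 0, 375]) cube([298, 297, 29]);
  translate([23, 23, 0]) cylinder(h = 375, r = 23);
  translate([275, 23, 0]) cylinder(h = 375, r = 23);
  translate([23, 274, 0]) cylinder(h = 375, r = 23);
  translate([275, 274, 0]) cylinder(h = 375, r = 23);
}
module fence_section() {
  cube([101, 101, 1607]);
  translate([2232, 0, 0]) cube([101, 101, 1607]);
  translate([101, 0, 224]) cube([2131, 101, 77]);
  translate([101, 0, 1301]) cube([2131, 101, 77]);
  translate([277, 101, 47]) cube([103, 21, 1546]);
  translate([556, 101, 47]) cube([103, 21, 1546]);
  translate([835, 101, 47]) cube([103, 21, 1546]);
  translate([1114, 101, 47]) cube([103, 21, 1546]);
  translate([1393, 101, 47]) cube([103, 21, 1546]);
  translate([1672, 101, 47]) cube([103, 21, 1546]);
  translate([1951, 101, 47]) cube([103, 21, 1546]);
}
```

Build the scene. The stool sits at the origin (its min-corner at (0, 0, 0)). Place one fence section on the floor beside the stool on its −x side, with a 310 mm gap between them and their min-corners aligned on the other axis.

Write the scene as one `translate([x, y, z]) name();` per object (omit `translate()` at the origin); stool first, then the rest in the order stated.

stool();
translate([-2643, 0, 0]) fence_section();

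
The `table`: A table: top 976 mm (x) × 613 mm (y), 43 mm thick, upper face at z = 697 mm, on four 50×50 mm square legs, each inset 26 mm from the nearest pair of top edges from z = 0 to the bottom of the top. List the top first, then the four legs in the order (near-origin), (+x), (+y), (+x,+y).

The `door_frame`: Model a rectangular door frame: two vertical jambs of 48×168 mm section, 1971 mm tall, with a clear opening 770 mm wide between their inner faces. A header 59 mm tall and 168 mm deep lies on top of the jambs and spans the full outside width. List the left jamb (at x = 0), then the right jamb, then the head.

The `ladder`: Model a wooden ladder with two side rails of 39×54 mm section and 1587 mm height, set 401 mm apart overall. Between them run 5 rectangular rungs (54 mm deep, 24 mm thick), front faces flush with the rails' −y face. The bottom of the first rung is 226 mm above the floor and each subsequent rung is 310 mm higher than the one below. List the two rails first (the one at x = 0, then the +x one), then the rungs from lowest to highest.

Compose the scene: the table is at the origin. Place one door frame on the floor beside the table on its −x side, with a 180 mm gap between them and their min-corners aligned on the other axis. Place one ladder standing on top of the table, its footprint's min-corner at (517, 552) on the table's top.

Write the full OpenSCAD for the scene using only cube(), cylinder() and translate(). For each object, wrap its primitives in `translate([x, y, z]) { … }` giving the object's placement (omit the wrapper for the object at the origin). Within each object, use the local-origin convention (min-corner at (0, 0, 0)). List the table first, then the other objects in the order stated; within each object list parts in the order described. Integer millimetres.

translate([0, 0, 654]) cube([976, 613, 43]);
translate([26, 26, 0]) cube([50, 50, 654]);
translate([900, 26, 0]) cube([50, 50, 654]);
translate([26, 537, 0]) cube([50, 50, 654]);
translate([900, 537, 0]) cube([50, 50, 654]);
translate([-1046, 0, 0]) {
  cube([48, 168, 1971]);
  translate([818, 0, 0]) cube([48, 168, 1971]);
  translate([0, 0, 1971]) cube([866, 168, 59]);
}
translate([517, 552, 697]) {
  cube([39, 54, 1587]);
  translate([362, 0, 0]) cube([39, 54, 1587]);
  translate([39, 0, 226]) cube([323, 54, 24]);
  translate([39, 0, 536]) cube([323, 54, 24]);
  translate([39, 0, 846]) cube([323, 54, 24]);
  translate([39, 0, 1156]) cube([323, 54, 24]);
  translate([39, 0, 1466]) cube([323, 54, 24]);
}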